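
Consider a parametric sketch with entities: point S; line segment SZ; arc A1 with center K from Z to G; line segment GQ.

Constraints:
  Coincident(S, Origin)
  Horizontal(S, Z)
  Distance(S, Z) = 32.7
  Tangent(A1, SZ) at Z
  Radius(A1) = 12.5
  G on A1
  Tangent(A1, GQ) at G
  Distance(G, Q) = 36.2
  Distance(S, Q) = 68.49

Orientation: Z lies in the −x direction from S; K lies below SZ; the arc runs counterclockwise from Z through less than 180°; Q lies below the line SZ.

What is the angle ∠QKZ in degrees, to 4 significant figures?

152.7°

Checks: |KG| = 12.50 ✓; ∠(KG, GQ) = 90.00° ✓; |GQ| = 36.20 ✓; |SQ| = 68.49 ✓.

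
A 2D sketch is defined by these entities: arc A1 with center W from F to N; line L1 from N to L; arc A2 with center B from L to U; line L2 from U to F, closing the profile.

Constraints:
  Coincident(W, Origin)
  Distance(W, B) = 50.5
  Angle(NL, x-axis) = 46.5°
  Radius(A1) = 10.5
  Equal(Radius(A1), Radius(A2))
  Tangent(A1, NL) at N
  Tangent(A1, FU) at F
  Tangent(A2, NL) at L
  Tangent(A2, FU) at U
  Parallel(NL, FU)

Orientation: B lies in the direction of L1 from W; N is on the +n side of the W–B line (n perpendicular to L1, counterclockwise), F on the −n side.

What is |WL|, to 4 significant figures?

51.58

Tangency of A1 to both parallel lines with radius 10.5 puts N and F at W ± 10.5·n: N = (-7.616, 7.228), F = (7.616, -7.228). Equal radii place L and U the same way about B: L = B + 10.5·n = (27.15, 43.86), U = B − 10.5·n = (42.38, 29.40). Then |WL| = |L − W| = 51.58.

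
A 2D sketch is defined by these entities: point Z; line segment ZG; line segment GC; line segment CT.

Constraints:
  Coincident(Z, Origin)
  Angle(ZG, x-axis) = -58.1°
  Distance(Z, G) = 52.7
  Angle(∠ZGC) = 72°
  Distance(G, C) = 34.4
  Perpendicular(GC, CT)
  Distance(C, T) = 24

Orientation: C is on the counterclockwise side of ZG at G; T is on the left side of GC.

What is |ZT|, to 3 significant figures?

31.8

Z is at the origin; ZG runs at -58.1° with length 52.7, so G = 52.7·(cos -58.1°, sin -58.1°) = (27.8, -44.7). ∠ZGC = 72.0°, so GC runs at -58.1° + (180° − 72.0°) = 49.9° from the x-axis; with |GC| = 34.4, C = G + 34.4·(cos 49.9°, sin 49.9°) = (50.0, -18.4). The perpendicularity gives CT at right angles to GC; with |CT| = 24.0 on the left of GC, T = C + 24.0·(-0.765, 0.644) = (31.6, -2.97). Then |ZT| = |T − Z| = 31.8.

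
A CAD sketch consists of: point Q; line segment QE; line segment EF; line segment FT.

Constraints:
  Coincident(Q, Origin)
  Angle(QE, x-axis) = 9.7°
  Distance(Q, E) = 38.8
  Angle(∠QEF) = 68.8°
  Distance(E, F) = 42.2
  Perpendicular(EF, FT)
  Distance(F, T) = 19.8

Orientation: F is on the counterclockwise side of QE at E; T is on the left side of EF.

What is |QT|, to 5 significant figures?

32.582

Q is at the origin; QE runs at 9.7° with length 38.8, so E = 38.8·(cos 9.7°, sin 9.7°) = (38.245, 6.5374). ∠QEF = 68.8°, so EF runs at 9.7° + (180° − 68.8°) = 120.90° from the x-axis; with |EF| = 42.2, F = E + 42.2·(cos 120.90°, sin 120.90°) = (16.574, 42.748). EF is perpendicular to FT; with |FT| = 19.8 on the left of EF, T = F + 19.8·(-0.85806, -0.51354) = (-0.41583, 32.580). Then |QT| = |T − Q| = 32.582.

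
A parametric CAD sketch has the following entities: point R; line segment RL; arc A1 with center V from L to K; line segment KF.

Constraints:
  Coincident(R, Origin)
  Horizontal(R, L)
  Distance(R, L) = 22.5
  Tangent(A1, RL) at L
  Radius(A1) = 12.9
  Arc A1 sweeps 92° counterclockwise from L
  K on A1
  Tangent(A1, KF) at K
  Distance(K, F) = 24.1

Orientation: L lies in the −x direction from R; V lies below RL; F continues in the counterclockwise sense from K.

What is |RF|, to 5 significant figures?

50.943

R is at the origin; R and L share the same y with |RL| = 22.5 and L on the −x side, so L = (-22.500, 0.0000). The tangent condition forces VL to be normal to RL, so V = L + (0, -12.9) = (-22.500, -12.900). On A1, L sits at bearing 90° from V; a 92° counterclockwise sweep puts K at bearing 182°, so K = V + 12.9·(cos 182°, sin 182°) = (-35.392, -13.350). The tangent condition forces VK to be normal to KF, so KF runs along (−sin 182°, cos 182°); with |KF| = 24.1, F = (-34.551, -37.436). Then |RF| = |F − R| = 50.943.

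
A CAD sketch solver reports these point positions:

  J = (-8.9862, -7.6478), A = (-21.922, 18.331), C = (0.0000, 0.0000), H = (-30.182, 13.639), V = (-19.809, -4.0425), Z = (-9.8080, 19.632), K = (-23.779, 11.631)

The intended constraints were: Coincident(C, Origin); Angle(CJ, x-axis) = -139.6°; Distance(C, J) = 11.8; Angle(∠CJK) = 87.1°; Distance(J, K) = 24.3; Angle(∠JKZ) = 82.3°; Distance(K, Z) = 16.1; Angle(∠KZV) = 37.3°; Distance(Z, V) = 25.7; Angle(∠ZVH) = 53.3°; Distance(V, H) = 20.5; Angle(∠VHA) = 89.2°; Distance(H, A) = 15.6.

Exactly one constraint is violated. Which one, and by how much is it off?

Distance(H, A) = 15.6 — off by 6.10.

C = (0.00, 0.00) ✓; CJ at -139.6° ✓; |CJ| = 11.80 ✓; ∠CJK = 87.10° ✓; |JK| = 24.30 ✓; ∠JKZ = 82.30° ✓; |KZ| = 16.10 ✓; ∠KZV = 37.30° ✓; |ZV| = 25.70 ✓; ∠ZVH = 53.30° ✓; |VH| = 20.50 ✓; ∠VHA = 89.20° ✓; |HA| = 9.500 ✗.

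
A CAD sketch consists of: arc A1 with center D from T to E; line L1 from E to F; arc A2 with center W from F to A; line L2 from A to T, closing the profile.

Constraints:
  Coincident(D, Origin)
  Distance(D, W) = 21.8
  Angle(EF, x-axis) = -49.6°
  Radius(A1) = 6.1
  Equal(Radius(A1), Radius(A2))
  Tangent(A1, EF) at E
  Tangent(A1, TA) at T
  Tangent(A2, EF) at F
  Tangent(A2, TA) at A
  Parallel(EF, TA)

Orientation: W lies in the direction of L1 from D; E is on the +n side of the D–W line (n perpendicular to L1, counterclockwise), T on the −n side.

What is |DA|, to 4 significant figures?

22.64

The slot axis is L1's direction at -49.6°, so u = (cos -49.6°, sin -49.6°) = (0.6481, -0.7615) and n = (−sin -49.6°, cos -49.6°) = (0.7615, 0.6481). D is at the origin and W lies 21.8 along u from D, so W = 21.8·u = (14.13, -16.60). Tangency of A1 to both parallel lines with radius 6.1 puts E and T at D ± 6.1·n: E = (4.645, 3.954), T = (-4.645, -3.954). Equal radii place F and A the same way about W: F = W + 6.1·n = (18.77, -12.65), A = W − 6.1·n = (9.484, -20.56). Then |DA| = |A − D| = 22.64.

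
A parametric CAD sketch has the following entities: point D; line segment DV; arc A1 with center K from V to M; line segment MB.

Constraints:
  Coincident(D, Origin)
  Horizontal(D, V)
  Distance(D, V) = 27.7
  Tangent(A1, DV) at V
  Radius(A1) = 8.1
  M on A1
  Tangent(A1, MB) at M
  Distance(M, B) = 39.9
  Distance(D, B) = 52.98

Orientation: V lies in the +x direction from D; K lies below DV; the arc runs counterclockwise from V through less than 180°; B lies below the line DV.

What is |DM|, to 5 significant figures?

21.378

D is at the origin; DV is horizontal with |DV| = 27.7 and V on the +x side, so V = (27.700, 0.0000). A1 meets DV tangentially, so KV is at right angles to DV, so K = V + (0, -8.1) = (27.700, -8.1000). Since KM ⟂ MB (tangency), |KB| = √(8.1² + 39.9²) = 40.714 regardless of where M sits on A1. So B lies on both circle(D, 52.98) and circle(K, 40.714); the below-DV intersection is B = (21.638, -48.360). M is the foot of the tangent from B: M = (19.610, -8.5115).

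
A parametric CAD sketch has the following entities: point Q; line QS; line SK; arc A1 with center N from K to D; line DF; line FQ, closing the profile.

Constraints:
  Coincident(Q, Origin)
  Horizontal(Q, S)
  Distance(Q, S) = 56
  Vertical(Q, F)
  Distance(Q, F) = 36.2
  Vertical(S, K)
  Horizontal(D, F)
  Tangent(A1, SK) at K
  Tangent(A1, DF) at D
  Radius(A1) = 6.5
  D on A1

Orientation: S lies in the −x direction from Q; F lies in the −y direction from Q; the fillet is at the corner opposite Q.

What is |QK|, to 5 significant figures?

63.388

Q is at the origin; QS is horizontal with |QS| = 56.0 and S on the −x side, so S = (-56.000, 0.0000). Q and F share the same x with |QF| = 36.2 and F on the −y side, so F = (0.0000, -36.200). The virtual corner opposite Q is at (-56.000, -36.200). Since A1 is tangent to SK there, NK ⟂ SK and the tangent condition forces ND to be normal to DF, with radius 6.5, so the center N sits 6.5 in from both sides at N = (-49.500, -29.700). That places the tangent points at K = (-56.000, -29.700) on SK and D = (-49.500, -36.200) on DF. Then |QK| = |K − Q| = 63.388.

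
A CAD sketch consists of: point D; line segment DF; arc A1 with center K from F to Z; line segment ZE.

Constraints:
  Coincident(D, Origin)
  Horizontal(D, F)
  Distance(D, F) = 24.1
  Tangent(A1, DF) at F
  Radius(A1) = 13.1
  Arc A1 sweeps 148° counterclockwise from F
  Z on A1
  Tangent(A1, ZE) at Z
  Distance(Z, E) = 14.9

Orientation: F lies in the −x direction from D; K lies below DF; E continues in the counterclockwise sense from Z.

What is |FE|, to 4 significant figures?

32.61

D is at the origin; D and F share the same y with |DF| = 24.1 and F on the −x side, so F = (-24.10, 0.000). A1 meets DF tangentially, so KF is at right angles to DF, so K = F + (0, -13.1) = (-24.10, -13.10). On A1, F sits at bearing 90° from K; a 148° counterclockwise sweep puts Z at bearing 238°, so Z = K + 13.1·(cos 238°, sin 238°) = (-31.04, -24.21). The tangent condition forces KZ to be normal to ZE, so ZE runs along (−sin 238°, cos 238°); with |ZE| = 14.9, E = (-18.41, -32.11). Then |FE| = |E − F| = 32.61.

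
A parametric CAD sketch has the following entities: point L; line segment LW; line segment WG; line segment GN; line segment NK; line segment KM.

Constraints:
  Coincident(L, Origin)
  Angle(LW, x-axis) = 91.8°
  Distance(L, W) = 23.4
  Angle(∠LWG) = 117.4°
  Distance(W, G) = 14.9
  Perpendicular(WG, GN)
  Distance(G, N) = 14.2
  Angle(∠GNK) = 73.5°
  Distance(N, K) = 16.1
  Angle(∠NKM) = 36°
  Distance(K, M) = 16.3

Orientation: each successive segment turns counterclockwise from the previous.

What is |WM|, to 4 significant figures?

15.41

L is at the origin; LW runs at 91.8° with length 23.4, so W = (-0.7350, 23.39). ∠LWG = 117.4° gives WG at 154.4° from the x-axis; with |WG| = 14.9, G = (-14.17, 29.83). WG ⟂ GN, so GN runs at -115.6°; with |GN| = 14.2, N = (-20.31, 17.02). ∠GNK = 73.5° gives NK at -9.100° from the x-axis; with |NK| = 16.1, K = (-4.411, 14.47). ∠NKM = 36.0° gives KM at 134.9° from the x-axis; with |KM| = 16.3, M = (-15.92, 26.02). Then |WM| = |M − W| = 15.41.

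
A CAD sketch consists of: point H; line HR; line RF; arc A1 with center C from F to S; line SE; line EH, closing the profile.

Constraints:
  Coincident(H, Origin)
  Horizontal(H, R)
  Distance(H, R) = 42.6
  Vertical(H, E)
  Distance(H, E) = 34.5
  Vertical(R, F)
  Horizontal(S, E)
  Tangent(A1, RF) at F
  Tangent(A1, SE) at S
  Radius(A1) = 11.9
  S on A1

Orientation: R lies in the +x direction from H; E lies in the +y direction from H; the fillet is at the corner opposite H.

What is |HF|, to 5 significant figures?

48.224

H is at the origin; H and R share the same y with |HR| = 42.6 and R on the +x side, so R = (42.600, 0.0000). H and E share the same x with |HE| = 34.5 and E on the +y side, so E = (0.0000, 34.500). The virtual corner opposite H is at (42.600, 34.500). A1 meets RF tangentially, so CF is at right angles to RF and since A1 is tangent to SE there, CS ⟂ SE, with radius 11.9, so the center C sits 11.9 in from both sides at C = (30.700, 22.600). That places the tangent points at F = (42.600, 22.600) on RF and S = (30.700, 34.500) on SE. Then |HF| = |F − H| = 48.224.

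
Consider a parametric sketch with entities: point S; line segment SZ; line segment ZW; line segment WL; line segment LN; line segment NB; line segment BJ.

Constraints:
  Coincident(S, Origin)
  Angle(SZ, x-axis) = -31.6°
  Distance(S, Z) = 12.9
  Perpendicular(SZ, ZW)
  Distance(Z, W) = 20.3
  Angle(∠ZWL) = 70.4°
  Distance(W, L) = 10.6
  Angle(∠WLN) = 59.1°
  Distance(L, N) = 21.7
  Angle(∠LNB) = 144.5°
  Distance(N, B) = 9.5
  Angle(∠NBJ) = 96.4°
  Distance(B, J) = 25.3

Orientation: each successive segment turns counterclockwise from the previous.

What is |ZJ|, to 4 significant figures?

34.21

S is at the origin; SZ runs at -31.6° with length 12.9, so Z = (10.99, -6.759). SZ ⟂ ZW, so ZW runs at 58.40°; with |ZW| = 20.3, W = (21.62, 10.53). ∠ZWL = 70.4° gives WL at 168.0° from the x-axis; with |WL| = 10.6, L = (11.26, 12.73). ∠WLN = 59.1° gives LN at -71.10° from the x-axis; with |LN| = 21.7, N = (18.28, -7.796). ∠LNB = 144.5° gives NB at -35.60° from the x-axis; with |NB| = 9.5, B = (26.01, -13.33). ∠NBJ = 96.4° gives BJ at 48.00° from the x-axis; with |BJ| = 25.3, J = (42.94, 5.476). Then |ZJ| = |J − Z| = 34.21.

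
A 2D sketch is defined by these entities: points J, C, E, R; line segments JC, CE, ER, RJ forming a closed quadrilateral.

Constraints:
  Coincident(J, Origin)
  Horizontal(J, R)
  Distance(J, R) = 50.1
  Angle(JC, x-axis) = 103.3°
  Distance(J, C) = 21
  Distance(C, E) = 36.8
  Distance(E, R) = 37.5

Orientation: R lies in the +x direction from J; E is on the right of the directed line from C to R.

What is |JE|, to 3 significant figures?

18.0

J is at the origin; JR is horizontal with |JR| = 50.1 and R in +x, so R = (50.1, 0). JC runs at 103.3° with |JC| = 21.0, so C = (-4.83, 20.4). E is determined by |CE| = 36.8 and |ER| = 37.5 together: it lies at the intersection of circle(C, 36.8) and circle(R, 37.5). With |CR| = 58.6, the foot of the radical line on CR is 28.9 from C and the perpendicular offset is √(36.8² − 28.9²) = 22.8. Taking the right-of-CR solution: E = (14.3, -11.0).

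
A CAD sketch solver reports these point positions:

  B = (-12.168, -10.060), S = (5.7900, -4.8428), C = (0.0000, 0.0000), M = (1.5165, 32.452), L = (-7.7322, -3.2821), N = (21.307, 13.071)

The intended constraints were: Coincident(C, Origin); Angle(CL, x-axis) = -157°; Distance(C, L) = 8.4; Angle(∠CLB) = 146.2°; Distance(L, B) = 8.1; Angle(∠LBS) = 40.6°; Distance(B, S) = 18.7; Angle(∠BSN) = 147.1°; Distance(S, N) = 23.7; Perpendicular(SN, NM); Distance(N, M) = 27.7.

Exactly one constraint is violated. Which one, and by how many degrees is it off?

Perpendicular(SN, NM) — off by 3.50°.

C = (0.00, 0.00) ✓; CL at -157.0° ✓; |CL| = 8.400 ✓; ∠CLB = 146.2° ✓; |LB| = 8.100 ✓; ∠LBS = 40.60° ✓; |BS| = 18.70 ✓; ∠BSN = 147.1° ✓; |SN| = 23.70 ✓; ∠(SN, NM) = 86.50° ✗; |NM| = 27.70 ✓.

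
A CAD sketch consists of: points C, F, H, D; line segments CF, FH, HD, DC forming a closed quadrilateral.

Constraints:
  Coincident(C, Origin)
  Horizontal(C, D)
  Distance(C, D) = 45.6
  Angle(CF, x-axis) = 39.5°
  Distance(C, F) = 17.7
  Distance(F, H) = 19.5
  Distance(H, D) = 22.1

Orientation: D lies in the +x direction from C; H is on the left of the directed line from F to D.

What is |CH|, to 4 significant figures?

36.59

C is at the origin; C and D share the same y with |CD| = 45.6 and D in +x, so D = (45.6, 0). CF runs at 39.5° with |CF| = 17.7, so F = (13.66, 11.26). H is determined by |FH| = 19.5 and |HD| = 22.1 together: it lies at the intersection of circle(F, 19.5) and circle(D, 22.1). With |FD| = 33.87, the foot of the radical line on FD is 15.34 from F and the perpendicular offset is √(19.5² − 15.34²) = 12.04. Taking the left-of-FD solution: H = (32.13, 17.52).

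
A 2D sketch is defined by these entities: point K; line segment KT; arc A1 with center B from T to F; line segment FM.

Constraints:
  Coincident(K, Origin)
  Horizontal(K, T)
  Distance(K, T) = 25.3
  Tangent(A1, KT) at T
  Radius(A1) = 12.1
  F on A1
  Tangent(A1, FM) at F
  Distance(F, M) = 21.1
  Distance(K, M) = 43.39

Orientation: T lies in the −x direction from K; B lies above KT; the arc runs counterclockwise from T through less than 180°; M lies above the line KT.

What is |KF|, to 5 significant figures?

22.600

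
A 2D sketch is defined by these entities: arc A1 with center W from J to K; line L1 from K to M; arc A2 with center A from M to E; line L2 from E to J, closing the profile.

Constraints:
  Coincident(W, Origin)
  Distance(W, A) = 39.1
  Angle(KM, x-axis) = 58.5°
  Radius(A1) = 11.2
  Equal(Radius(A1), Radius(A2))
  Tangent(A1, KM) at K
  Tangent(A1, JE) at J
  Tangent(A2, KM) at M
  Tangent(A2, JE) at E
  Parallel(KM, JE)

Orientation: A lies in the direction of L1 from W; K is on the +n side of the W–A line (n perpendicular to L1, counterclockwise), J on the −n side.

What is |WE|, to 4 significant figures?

40.67

The slot axis is L1's direction at 58.5°, so u = (cos 58.5°, sin 58.5°) = (0.5225, 0.8526) and n = (−sin 58.5°, cos 58.5°) = (-0.8526, 0.5225). W is at the origin and A lies 39.1 along u from W, so A = 39.1·u = (20.43, 33.34). Tangency of A1 to both parallel lines with radius 11.2 puts K and J at W ± 11.2·n: K = (-9.550, 5.852), J = (9.550, -5.852). Equal radii place M and E the same way about A: M = A + 11.2·n = (10.88, 39.19), E = A − 11.2·n = (29.98, 27.49). Then |WE| = |E − W| = 40.67.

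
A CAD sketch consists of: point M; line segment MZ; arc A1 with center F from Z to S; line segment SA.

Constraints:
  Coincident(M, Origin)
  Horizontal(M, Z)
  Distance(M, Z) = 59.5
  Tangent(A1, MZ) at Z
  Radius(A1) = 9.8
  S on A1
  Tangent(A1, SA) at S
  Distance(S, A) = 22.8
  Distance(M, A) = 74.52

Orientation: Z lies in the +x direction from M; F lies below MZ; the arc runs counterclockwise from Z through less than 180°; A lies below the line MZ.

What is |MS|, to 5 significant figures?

54.381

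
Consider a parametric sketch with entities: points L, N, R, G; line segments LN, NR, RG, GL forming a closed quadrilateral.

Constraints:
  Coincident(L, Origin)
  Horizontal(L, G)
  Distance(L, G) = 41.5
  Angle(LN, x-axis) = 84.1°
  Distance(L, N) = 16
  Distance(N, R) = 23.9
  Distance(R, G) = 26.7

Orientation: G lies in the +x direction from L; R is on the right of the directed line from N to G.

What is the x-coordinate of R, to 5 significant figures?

15.079

Checks: |NR| = 23.90 ✓; |RG| = 26.70 ✓.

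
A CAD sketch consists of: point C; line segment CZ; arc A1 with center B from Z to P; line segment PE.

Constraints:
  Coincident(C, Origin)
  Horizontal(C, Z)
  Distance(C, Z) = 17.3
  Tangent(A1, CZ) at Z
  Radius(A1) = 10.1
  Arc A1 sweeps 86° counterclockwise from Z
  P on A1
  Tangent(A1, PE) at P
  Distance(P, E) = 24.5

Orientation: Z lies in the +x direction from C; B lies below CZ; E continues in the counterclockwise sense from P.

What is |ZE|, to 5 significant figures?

35.829

On A1, Z sits at bearing 90° from B; an 86° counterclockwise sweep puts P at bearing 176°, so P = B + 10.1·(cos 176°, sin 176°) = (7.2246, -9.3955). Tangency of A1 to PE means the radius BP is perpendicular to PE, so PE runs along (−sin 176°, cos 176°); with |PE| = 24.5, E = (5.5156, -33.836). Then |ZE| = |E − Z| = 35.829.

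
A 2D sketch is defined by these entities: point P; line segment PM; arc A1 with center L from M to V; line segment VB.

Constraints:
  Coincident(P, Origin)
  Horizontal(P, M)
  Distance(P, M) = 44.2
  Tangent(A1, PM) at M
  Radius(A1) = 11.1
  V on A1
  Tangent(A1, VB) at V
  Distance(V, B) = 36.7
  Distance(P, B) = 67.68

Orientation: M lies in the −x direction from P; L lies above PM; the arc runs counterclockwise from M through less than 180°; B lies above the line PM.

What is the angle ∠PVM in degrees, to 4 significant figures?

101.2°

P is at the origin; PM is horizontal with |PM| = 44.2 and M on the −x side, so M = (-44.20, 0.000). Tangency of A1 to PM means the radius LM is perpendicular to PM, so L = M + (0, 11.1) = (-44.20, 11.10). Since LV ⟂ VB (tangency), |LB| = √(11.1² + 36.7²) = 38.34 regardless of where V sits on A1. So B lies on both circle(P, 67.68) and circle(L, 38.34); the above-PM intersection is B = (-46.28, 49.39). V is the foot of the tangent from B: V = (-33.77, 14.88).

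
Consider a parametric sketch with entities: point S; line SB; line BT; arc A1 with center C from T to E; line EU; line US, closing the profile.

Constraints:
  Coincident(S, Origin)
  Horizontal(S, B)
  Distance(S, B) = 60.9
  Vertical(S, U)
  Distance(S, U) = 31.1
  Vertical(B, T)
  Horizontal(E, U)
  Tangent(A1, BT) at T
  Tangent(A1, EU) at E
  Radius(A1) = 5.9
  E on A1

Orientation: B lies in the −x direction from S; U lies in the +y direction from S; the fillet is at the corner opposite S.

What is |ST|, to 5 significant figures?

65.908

The virtual corner opposite S is at (-60.900, 31.100). A1 meets BT tangentially, so CT is at right angles to BT and the tangent condition forces CE to be normal to EU, with radius 5.9, so the center C sits 5.9 in from both sides at C = (-55.000, 25.200). That places the tangent points at T = (-60.900, 25.200) on BT and E = (-55.000, 31.100) on EU. Then |ST| = |T − S| = 65.908.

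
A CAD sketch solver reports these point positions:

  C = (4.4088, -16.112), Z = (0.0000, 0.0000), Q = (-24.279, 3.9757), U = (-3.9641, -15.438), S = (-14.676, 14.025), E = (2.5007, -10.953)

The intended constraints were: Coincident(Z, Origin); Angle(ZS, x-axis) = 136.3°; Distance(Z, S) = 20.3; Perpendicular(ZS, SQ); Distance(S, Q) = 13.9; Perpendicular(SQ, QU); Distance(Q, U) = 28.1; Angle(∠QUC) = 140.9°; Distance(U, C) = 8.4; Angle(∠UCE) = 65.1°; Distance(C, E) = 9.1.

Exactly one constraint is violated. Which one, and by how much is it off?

Distance(C, E) = 9.1 — off by 3.60.

Z = (0.00, 0.00) ✓; ZS at 136.3° ✓; |ZS| = 20.30 ✓; ∠(ZS, SQ) = 90.00° ✓; |SQ| = 13.90 ✓; ∠(SQ, QU) = 90.00° ✓; |QU| = 28.10 ✓; ∠QUC = 140.9° ✓; |UC| = 8.400 ✓; ∠UCE = 65.10° ✓; |CE| = 5.501 ✗.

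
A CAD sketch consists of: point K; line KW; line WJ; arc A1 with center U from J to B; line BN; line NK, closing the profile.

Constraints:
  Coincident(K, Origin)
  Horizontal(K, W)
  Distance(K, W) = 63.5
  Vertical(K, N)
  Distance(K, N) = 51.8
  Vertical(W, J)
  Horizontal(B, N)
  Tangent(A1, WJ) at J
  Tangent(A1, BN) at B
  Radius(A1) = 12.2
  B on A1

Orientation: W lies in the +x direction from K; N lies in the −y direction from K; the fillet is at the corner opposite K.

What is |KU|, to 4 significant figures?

64.81

K and N share the same x with |KN| = 51.8 and N on the −y side, so N = (0.000, -51.80). The virtual corner opposite K is at (63.50, -51.80). The tangent condition forces UJ to be normal to WJ and A1 meets BN tangentially, so UB is at right angles to BN, with radius 12.2, so the center U sits 12.2 in from both sides at U = (51.30, -39.60). Then |KU| = |U − K| = 64.81.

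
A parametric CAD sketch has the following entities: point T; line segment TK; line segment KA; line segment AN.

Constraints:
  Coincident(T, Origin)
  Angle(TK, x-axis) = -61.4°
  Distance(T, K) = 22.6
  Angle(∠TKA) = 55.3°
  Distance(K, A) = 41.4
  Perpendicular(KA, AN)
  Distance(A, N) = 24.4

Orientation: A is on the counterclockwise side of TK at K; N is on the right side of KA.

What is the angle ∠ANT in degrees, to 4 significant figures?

33.58°

T is at the origin; TK runs at -61.4° with length 22.6, so K = 22.6·(cos -61.4°, sin -61.4°) = (10.82, -19.84). ∠TKA = 55.3°, so KA runs at -61.4° + (180° − 55.3°) = 63.30° from the x-axis; with |KA| = 41.4, A = K + 41.4·(cos 63.30°, sin 63.30°) = (29.42, 17.14). KA is perpendicular to AN; with |AN| = 24.4 on the right of KA, N = A + 24.4·(0.8934, -0.4493) = (51.22, 6.180). Then cos ∠ANT = NA·NT / (|NA||NT|), giving 33.58°.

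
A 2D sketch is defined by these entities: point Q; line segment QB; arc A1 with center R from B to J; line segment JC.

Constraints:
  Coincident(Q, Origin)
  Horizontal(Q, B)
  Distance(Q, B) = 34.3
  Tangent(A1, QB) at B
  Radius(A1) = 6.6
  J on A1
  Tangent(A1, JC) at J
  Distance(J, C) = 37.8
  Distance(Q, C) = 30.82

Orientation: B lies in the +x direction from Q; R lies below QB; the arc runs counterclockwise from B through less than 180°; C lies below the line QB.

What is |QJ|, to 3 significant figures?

29.4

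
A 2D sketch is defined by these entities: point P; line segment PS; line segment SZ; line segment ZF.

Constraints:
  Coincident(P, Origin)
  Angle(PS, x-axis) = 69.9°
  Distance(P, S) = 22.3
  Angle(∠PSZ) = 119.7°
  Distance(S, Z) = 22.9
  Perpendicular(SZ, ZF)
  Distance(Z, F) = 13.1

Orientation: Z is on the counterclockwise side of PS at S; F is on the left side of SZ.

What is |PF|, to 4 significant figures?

34.52

P is at the origin; PS runs at 69.9° with length 22.3, so S = 22.3·(cos 69.9°, sin 69.9°) = (7.664, 20.94). ∠PSZ = 119.7°, so SZ runs at 69.9° + (180° − 119.7°) = 130.2° from the x-axis; with |SZ| = 22.9, Z = S + 22.9·(cos 130.2°, sin 130.2°) = (-7.117, 38.43). SZ ⟂ ZF; with |ZF| = 13.1 on the left of SZ, F = Z + 13.1·(-0.7638, -0.6455) = (-17.12, 29.98). Then |PF| = |F − P| = 34.52.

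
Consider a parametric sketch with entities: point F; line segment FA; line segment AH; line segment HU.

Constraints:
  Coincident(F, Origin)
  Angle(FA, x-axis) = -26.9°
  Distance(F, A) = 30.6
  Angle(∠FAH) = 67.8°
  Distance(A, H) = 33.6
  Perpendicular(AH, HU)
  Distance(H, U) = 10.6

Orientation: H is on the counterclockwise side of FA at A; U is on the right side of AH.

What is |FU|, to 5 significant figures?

44.736

∠FAH = 67.8°, so AH runs at -26.9° + (180° − 67.8°) = 85.300° from the x-axis; with |AH| = 33.6, H = A + 33.6·(cos 85.300°, sin 85.300°) = (30.042, 19.643). The perpendicularity gives HU at right angles to AH; with |HU| = 10.6 on the right of AH, U = H + 10.6·(0.99664, -0.081939) = (40.606, 18.774). Then |FU| = |U − F| = 44.736.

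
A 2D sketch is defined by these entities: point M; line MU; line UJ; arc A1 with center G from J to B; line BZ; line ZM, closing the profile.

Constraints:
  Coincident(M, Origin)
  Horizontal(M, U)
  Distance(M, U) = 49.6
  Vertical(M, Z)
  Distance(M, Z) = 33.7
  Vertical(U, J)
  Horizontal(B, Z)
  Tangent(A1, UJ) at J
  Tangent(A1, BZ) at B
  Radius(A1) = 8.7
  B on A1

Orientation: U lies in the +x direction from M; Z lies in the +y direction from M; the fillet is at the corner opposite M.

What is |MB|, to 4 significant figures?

53.00

The virtual corner opposite M is at (49.60, 33.70). The tangent condition forces GJ to be normal to UJ and the tangent condition forces GB to be normal to BZ, with radius 8.7, so the center G sits 8.7 in from both sides at G = (40.90, 25.00). That places the tangent points at J = (49.60, 25.00) on UJ and B = (40.90, 33.70) on BZ. Then |MB| = |B − M| = 53.00.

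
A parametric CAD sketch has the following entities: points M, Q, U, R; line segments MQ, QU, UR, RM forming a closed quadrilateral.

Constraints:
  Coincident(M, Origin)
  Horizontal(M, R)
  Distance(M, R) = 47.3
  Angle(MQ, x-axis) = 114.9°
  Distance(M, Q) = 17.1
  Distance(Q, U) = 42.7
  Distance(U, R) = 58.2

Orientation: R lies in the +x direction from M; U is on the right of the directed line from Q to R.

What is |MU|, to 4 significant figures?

27.41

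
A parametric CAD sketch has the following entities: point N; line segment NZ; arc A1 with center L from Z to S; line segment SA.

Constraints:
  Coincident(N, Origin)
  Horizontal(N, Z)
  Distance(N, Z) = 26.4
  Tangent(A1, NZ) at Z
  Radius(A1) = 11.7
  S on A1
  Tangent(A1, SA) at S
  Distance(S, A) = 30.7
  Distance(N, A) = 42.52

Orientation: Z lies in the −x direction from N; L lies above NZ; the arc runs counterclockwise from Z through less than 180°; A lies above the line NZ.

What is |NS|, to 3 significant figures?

18.1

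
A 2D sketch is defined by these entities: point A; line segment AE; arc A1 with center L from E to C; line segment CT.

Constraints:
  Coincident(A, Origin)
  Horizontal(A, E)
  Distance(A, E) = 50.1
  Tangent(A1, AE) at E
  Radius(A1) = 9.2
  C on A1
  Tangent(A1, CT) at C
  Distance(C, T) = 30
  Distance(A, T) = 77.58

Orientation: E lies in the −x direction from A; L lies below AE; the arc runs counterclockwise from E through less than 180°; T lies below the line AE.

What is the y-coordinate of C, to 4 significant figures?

-5.712

Checks: A = (0.00, 0.00) ✓; ∠(LE, EA) = 90.00° ✓; |LC| = 9.200 ✓; ∠(LC, CT) = 90.00° ✓; |CT| = 30.00 ✓; |AT| = 77.58 ✓.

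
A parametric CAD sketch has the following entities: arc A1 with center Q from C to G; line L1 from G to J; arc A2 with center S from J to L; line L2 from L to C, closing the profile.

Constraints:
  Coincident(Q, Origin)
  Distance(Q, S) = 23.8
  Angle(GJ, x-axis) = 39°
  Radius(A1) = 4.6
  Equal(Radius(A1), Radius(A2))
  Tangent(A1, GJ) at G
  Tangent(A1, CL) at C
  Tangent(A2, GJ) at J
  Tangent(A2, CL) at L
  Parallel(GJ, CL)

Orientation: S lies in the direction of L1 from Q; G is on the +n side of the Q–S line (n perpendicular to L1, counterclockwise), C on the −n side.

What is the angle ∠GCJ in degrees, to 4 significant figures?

68.87°

Tangency of A1 to both parallel lines with radius 4.6 puts G and C at Q ± 4.6·n: G = (-2.895, 3.575), C = (2.895, -3.575). Equal radii place J and L the same way about S: J = S + 4.6·n = (15.60, 18.55), L = S − 4.6·n = (21.39, 11.40). Then cos ∠GCJ = CG·CJ / (|CG||CJ|), giving 68.87°.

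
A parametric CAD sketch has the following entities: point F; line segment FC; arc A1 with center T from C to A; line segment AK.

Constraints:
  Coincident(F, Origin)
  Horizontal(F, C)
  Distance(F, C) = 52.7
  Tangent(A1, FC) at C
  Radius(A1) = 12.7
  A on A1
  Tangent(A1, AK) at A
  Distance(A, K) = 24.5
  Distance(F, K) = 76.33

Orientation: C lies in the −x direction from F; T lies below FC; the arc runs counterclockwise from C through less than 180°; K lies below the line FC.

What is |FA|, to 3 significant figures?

66.4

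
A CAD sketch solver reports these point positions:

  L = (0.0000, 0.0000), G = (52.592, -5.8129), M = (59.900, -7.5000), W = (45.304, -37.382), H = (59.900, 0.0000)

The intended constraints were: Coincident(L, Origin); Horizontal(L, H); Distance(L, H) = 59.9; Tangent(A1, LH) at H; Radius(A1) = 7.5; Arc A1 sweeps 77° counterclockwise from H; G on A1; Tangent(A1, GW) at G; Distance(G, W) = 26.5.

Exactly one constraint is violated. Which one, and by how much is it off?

Distance(G, W) = 26.5 — off by 5.90.

L = (0.00, 0.00) ✓; L.y = 0.00, H.y = 0.00 ✓; |LH| = 59.90 ✓; ∠(MH, HL) = 90.00° ✓; |MH| = 7.500 ✓; bearing(M→G) − bearing(M→H) = 77.00° ✓; |MG| = 7.500 ✓; ∠(MG, GW) = 90.00° ✓; |GW| = 32.40 ✗.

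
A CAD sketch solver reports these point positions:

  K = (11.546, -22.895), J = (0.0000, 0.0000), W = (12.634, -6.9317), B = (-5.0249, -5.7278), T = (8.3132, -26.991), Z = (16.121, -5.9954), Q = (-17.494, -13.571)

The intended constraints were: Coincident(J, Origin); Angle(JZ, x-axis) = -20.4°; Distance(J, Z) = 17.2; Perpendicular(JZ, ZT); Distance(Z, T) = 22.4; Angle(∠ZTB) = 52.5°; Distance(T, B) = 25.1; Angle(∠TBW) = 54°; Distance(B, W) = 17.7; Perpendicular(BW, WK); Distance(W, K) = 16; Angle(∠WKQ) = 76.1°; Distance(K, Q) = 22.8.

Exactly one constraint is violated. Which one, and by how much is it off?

Distance(K, Q) = 22.8 — off by 7.70.

J = (0.00, 0.00) ✓; JZ at -20.40° ✓; |JZ| = 17.20 ✓; ∠(JZ, ZT) = 90.00° ✓; |ZT| = 22.40 ✓; ∠ZTB = 52.50° ✓; |TB| = 25.10 ✓; ∠TBW = 54.00° ✓; |BW| = 17.70 ✓; ∠(BW, WK) = 90.00° ✓; |WK| = 16.00 ✓; ∠WKQ = 76.10° ✓; |KQ| = 30.50 ✗.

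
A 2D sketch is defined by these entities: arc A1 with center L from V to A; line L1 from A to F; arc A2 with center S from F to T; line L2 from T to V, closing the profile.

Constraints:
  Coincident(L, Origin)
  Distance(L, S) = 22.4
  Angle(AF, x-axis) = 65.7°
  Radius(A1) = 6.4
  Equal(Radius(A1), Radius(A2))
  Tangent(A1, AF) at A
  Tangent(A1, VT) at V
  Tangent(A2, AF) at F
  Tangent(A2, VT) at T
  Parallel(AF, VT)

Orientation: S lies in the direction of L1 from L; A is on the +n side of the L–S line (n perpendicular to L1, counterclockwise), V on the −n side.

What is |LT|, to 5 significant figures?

23.296

The slot axis is L1's direction at 65.7°, so u = (cos 65.7°, sin 65.7°) = (0.41151, 0.91140) and n = (−sin 65.7°, cos 65.7°) = (-0.91140, 0.41151). L is at the origin and S lies 22.4 along u from L, so S = 22.4·u = (9.2179, 20.415). Tangency of A1 to both parallel lines with radius 6.4 puts A and V at L ± 6.4·n: A = (-5.8330, 2.6337), V = (5.8330, -2.6337). Equal radii place F and T the same way about S: F = S + 6.4·n = (3.3849, 23.049), T = S − 6.4·n = (15.051, 17.782). Then |LT| = |T − L| = 23.296.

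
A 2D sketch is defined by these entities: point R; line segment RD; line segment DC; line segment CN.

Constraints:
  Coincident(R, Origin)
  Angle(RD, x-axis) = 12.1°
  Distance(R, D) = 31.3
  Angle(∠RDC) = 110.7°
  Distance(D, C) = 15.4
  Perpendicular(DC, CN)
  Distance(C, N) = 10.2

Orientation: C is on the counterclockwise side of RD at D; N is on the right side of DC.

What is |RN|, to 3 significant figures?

47.5

R is at the origin; RD runs at 12.1° with length 31.3, so D = 31.3·(cos 12.1°, sin 12.1°) = (30.6, 6.56). ∠RDC = 110.7°, so DC runs at 12.1° + (180° − 110.7°) = 81.4° from the x-axis; with |DC| = 15.4, C = D + 15.4·(cos 81.4°, sin 81.4°) = (32.9, 21.8). DC ⟂ CN; with |CN| = 10.2 on the right of DC, N = C + 10.2·(0.989, -0.150) = (43.0, 20.3). Then |RN| = |N − R| = 47.5.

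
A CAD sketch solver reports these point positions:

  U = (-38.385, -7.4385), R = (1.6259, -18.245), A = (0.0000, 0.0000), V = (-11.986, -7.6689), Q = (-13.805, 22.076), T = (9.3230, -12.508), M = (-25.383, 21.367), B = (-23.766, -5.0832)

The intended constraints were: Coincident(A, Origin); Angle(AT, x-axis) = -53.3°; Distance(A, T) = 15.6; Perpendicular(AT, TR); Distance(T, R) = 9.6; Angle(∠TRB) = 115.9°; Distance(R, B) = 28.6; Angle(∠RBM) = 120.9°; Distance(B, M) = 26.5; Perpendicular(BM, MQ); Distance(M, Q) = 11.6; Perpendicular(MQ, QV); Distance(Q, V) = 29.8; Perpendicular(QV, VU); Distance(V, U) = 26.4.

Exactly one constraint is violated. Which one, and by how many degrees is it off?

Perpendicular(QV, VU) — off by 4.00°.

A = (0.00, 0.00) ✓; AT at -53.30° ✓; |AT| = 15.60 ✓; ∠(AT, TR) = 90.00° ✓; |TR| = 9.600 ✓; ∠TRB = 115.9° ✓; |RB| = 28.60 ✓; ∠RBM = 120.9° ✓; |BM| = 26.50 ✓; ∠(BM, MQ) = 89.99° ✓; |MQ| = 11.60 ✓; ∠(MQ, QV) = 90.00° ✓; |QV| = 29.80 ✓; ∠(QV, VU) = 94.00° ✗; |VU| = 26.40 ✓.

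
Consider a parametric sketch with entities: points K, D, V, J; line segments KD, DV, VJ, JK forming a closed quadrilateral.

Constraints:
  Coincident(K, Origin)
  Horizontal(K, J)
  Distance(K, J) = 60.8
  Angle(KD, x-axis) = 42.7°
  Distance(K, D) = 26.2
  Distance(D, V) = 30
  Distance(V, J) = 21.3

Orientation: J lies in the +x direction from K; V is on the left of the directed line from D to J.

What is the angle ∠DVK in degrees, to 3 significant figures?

19.7°

Checks: |DV| = 30.00 ✓; |VJ| = 21.30 ✓.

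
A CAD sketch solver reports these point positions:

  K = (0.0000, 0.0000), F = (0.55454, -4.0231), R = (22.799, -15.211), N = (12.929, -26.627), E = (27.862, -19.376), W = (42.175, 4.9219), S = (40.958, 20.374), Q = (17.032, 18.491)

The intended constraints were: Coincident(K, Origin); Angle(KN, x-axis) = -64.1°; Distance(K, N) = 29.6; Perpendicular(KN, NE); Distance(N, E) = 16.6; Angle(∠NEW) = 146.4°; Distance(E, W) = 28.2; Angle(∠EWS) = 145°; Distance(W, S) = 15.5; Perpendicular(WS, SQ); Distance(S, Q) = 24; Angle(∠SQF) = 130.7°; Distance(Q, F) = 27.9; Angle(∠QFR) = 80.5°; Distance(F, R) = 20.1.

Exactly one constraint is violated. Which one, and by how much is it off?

Distance(F, R) = 20.1 — off by 4.80.

K = (0.00, 0.00) ✓; KN at -64.10° ✓; |KN| = 29.60 ✓; ∠(KN, NE) = 90.00° ✓; |NE| = 16.60 ✓; ∠NEW = 146.4° ✓; |EW| = 28.20 ✓; ∠EWS = 145.0° ✓; |WS| = 15.50 ✓; ∠(WS, SQ) = 90.00° ✓; |SQ| = 24.00 ✓; ∠SQF = 130.7° ✓; |QF| = 27.90 ✓; ∠QFR = 80.50° ✓; |FR| = 24.90 ✗.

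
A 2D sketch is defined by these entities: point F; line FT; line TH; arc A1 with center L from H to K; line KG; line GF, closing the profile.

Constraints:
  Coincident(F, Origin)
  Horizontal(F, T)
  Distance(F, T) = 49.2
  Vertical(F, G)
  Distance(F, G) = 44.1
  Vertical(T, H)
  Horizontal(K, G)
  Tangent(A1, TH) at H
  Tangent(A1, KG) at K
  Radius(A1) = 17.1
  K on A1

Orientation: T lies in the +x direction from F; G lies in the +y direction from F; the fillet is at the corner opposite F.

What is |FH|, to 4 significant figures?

56.12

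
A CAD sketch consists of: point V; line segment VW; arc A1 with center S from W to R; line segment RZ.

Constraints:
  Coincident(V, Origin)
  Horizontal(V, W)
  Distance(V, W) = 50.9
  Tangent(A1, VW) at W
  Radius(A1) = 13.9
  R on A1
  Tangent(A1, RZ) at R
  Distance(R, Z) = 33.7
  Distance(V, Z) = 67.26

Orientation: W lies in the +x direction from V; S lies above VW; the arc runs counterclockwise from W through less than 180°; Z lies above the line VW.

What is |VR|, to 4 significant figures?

66.22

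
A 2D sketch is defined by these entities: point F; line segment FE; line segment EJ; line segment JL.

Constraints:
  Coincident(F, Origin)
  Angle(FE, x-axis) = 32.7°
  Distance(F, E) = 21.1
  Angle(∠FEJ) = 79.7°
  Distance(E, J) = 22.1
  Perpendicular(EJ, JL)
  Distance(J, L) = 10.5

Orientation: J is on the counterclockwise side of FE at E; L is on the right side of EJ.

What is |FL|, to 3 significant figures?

36.2

F is at the origin; FE runs at 32.7° with length 21.1, so E = 21.1·(cos 32.7°, sin 32.7°) = (17.8, 11.4). ∠FEJ = 79.7°, so EJ runs at 32.7° + (180° − 79.7°) = 133° from the x-axis; with |EJ| = 22.1, J = E + 22.1·(cos 133°, sin 133°) = (2.68, 27.6). EJ is perpendicular to JL; with |JL| = 10.5 on the right of EJ, L = J + 10.5·(0.731, 0.682) = (10.4, 34.7). Then |FL| = |L − F| = 36.2.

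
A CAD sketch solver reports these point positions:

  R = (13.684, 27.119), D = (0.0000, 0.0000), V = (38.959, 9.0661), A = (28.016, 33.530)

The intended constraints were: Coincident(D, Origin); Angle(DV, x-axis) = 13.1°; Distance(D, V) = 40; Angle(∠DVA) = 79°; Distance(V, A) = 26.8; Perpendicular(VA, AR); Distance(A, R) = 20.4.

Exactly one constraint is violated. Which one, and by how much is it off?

Distance(A, R) = 20.4 — off by 4.70.

D = (0.00, 0.00) ✓; DV at 13.10° ✓; |DV| = 40.00 ✓; ∠DVA = 79.00° ✓; |VA| = 26.80 ✓; ∠(VA, AR) = 90.00° ✓; |AR| = 15.70 ✗.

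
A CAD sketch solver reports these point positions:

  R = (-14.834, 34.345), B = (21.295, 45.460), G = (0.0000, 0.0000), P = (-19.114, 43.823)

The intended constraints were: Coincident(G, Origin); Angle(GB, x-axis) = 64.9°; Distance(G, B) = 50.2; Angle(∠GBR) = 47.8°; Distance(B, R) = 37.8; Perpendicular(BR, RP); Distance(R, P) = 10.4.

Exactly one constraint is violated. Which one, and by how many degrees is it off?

Perpendicular(BR, RP) — off by 7.20°.

G = (0.00, 0.00) ✓; GB at 64.90° ✓; |GB| = 50.20 ✓; ∠GBR = 47.80° ✓; |BR| = 37.80 ✓; ∠(BR, RP) = 82.80° ✗; |RP| = 10.40 ✓.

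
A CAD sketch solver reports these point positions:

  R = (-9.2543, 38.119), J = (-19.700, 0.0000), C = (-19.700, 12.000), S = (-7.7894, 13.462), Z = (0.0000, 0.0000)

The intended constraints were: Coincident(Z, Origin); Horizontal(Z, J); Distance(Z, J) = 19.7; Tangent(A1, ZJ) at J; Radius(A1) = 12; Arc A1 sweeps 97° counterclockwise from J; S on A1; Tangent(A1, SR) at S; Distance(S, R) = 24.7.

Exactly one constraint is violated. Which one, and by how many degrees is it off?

Tangent(A1, SR) at S — off by 3.60°.

Z = (0.00, 0.00) ✓; Z.y = 0.00, J.y = 0.00 ✓; |ZJ| = 19.70 ✓; ∠(CJ, JZ) = 90.00° ✓; |CJ| = 12.00 ✓; bearing(C→S) − bearing(C→J) = 97.00° ✓; |CS| = 12.00 ✓; ∠(CS, SR) = 93.60° ✗; |SR| = 24.70 ✓.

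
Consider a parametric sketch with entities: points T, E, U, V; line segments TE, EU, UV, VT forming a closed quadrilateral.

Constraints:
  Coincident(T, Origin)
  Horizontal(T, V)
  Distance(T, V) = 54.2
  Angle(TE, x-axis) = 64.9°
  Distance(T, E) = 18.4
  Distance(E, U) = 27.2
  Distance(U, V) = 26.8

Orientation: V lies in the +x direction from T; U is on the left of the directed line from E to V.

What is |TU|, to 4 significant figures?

39.59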